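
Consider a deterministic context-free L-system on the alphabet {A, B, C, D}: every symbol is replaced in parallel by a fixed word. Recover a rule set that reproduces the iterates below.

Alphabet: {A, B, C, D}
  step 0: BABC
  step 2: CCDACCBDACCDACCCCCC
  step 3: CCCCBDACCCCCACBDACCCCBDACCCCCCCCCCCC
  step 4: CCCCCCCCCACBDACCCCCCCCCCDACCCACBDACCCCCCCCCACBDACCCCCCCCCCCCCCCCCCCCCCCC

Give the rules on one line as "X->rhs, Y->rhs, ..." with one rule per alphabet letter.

  step 3 ⇒ step 4: CCCCBDACCCCCACBDACCCCBDACCCCCCCCCCCC ⇒ CC·CC·CC·CC·CAC·B·DA·CC·CC·CC·CC·CC·DA·CC·CAC·B·DA·CC·CC·CC·CC·CAC·B·DA·CC·CC·CC·CC·CC·CC·CC·CC·CC·CC·CC·CC
    A ↦ DA
    B ↦ CAC
    C ↦ CC
    D ↦ B

A->DA, B->CAC, C->CC, D->B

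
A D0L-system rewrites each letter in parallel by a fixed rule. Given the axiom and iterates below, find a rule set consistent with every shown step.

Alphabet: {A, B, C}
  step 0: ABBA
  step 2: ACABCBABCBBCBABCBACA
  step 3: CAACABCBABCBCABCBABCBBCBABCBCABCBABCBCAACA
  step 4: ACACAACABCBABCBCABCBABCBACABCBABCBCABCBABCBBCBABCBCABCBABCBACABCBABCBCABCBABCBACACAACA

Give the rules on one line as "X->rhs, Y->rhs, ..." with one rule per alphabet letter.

A->CA, B->BCB, C->A

  step 3 ⇒ step 4: CAACABCBABCBCABCBABCBBCBABCBCABCBABCBCAACA ⇒ A·CA·CA·A·CA·BCB·A·BCB·CA·BCB·A·BCB·A·CA·BCB·A·BCB·CA·BCB·A·BCB·BCB·A·BCB·CA·BCB·A·BCB·A·CA·BCB·A·BCB·CA·BCB·A·BCB·A·CA·CA·A·CA
    A ↦ CA
    B ↦ BCB
    C ↦ A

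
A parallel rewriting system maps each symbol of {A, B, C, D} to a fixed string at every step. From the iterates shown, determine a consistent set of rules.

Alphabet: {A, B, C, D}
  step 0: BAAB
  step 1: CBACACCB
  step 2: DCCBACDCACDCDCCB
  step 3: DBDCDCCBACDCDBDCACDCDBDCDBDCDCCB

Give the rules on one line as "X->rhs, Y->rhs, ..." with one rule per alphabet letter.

A->AC, B->CB, C->DC, D->DB

  step 2 ⇒ step 3: DCCBACDCACDCDCCB ⇒ DB·DC·DC·CB·AC·DC·DB·DC·AC·DC·DB·DC·DB·DC·DC·CB
    A ↦ AC
    B ↦ CB
    C ↦ DC
    D ↦ DB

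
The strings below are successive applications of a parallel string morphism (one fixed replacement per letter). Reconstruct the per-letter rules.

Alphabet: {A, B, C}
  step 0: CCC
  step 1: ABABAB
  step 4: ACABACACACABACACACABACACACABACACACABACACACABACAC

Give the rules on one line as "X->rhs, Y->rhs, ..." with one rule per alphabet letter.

  step 0 ⇒ step 1: CCC ⇒ AB·AB·AB
    C ↦ AB
    A ↦ AC  (constrained at step 1)
    B ↦ AC  (constrained at step 1)

A->AC, B->AC, C->AB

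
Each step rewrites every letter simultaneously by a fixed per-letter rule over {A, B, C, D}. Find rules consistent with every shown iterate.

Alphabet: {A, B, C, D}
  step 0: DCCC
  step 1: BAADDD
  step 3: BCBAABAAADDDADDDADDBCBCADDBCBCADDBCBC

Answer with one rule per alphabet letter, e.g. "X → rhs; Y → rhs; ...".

  step 0 ⇒ step 1: DCCC ⇒ BAA·D·D·D
    C ↦ D
    D ↦ BAA
    A ↦ BC  (constrained at step 1)
    B ↦ ADD  (constrained at step 1)

A->BC, B->ADD, C->D, D->BAA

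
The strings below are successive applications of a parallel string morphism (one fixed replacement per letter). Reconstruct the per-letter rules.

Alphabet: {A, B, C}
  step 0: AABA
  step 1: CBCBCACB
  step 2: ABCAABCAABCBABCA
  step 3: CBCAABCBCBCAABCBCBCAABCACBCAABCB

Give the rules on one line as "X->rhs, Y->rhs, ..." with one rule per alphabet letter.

  step 2 ⇒ step 3: ABCAABCAABCBABCA ⇒ CB·CA·AB·CB·CB·CA·AB·CB·CB·CA·AB·CA·CB·CA·AB·CB
    A ↦ CB
    B ↦ CA
    C ↦ AB

A->CB, B->CA, C->AB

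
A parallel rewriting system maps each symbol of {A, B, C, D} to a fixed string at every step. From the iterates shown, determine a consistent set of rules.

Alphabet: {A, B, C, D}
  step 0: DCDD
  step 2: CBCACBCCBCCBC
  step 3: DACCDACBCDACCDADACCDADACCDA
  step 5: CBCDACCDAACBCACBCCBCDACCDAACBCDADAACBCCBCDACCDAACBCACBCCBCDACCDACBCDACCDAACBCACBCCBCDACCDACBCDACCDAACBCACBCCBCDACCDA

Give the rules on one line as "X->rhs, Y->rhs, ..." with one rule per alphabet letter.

  step 2 ⇒ step 3: CBCACBCCBCCBC ⇒ DA·CC·DA·CBC·DA·CC·DA·DA·CC·DA·DA·CC·DA
    A ↦ CBC
    B ↦ CC
    C ↦ DA
    D ↦ A  (constrained at step 0)

A->CBC, B->CC, C->DA, D->A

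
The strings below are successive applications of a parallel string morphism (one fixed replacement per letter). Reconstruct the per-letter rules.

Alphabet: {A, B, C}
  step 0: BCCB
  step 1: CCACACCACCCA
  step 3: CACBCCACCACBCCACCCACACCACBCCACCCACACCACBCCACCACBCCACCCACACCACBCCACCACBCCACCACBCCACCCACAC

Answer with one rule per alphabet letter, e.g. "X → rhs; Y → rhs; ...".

A->BC, B->CCA, C->CAC

  step 0 ⇒ step 1: BCCB ⇒ CCA·CAC·CAC·CCA
    B ↦ CCA
    C ↦ CAC
    A ↦ BC  (constrained at step 1)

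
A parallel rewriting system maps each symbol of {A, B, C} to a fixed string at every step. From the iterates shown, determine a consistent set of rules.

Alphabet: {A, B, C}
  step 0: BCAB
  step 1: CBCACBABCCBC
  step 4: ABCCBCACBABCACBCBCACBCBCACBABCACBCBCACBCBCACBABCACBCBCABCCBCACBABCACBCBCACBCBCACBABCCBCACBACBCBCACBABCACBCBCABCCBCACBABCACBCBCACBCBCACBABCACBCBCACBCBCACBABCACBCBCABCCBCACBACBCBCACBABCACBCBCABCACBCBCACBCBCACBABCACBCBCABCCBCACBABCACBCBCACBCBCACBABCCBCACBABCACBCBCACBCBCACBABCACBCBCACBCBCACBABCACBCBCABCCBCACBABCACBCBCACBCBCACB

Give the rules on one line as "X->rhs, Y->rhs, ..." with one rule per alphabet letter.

  step 0 ⇒ step 1: BCAB ⇒ CBC·ACB·ABC·CBC
    A ↦ ABC
    B ↦ CBC
    C ↦ ACB

A->ABC, B->CBC, C->ACB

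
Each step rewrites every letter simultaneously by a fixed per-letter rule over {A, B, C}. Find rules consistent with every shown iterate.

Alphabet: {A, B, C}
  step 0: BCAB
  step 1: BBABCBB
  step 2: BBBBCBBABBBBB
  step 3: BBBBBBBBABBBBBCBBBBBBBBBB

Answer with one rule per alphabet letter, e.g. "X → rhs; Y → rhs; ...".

  step 2 ⇒ step 3: BBBBCBBABBBBB ⇒ BB·BB·BB·BB·AB·BB·BB·C·BB·BB·BB·BB·BB
    A ↦ C
    B ↦ BB
    C ↦ AB

A->C, B->BB, C->AB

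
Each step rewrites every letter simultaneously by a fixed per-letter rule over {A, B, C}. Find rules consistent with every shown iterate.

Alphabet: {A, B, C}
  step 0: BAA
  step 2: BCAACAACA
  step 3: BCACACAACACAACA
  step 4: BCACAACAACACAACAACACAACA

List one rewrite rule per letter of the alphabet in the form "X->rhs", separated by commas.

A->CA, B->BC, C->A

  step 3 ⇒ step 4: BCACACAACACAACA ⇒ BC·A·CA·A·CA·A·CA·CA·A·CA·A·CA·CA·A·CA
    A ↦ CA
    B ↦ BC
    C ↦ A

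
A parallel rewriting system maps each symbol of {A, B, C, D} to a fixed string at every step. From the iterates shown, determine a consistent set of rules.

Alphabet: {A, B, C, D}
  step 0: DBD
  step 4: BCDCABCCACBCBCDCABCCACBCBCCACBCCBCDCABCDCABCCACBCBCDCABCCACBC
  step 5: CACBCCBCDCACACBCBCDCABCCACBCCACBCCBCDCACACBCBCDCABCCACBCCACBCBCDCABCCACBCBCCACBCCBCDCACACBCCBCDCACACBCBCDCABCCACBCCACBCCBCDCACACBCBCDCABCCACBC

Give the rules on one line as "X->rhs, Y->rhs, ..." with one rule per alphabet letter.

  step 4 ⇒ step 5: BCDCABCCACBCBCDCABCCACBCBCCACBCCBCDCABCDCABCCACBCBCDCABCCACBC ⇒ CAC·BC·C·BC·DCA·CAC·BC·BC·DCA·BC·CAC·BC·CAC·BC·C·BC·DCA·CAC·BC·BC·DCA·BC·CAC·BC·CAC·BC·BC·DCA·BC·CAC·BC·BC·CAC·BC·C·BC·DCA·CAC·BC·C·BC·DCA·CAC·BC·BC·DCA·BC·CAC·BC·CAC·BC·C·BC·DCA·CAC·BC·BC·DCA·BC·CAC·BC
    A ↦ DCA
    B ↦ CAC
    C ↦ BC
    D ↦ C

A->DCA, B->CAC, C->BC, D->C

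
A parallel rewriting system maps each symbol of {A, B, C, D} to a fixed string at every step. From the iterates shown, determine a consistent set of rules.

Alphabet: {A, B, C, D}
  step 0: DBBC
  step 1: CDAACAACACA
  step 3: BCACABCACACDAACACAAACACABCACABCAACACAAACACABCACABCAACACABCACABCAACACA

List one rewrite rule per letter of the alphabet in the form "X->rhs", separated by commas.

A->BC, B->AAC, C->ACA, D->CD

  step 0 ⇒ step 1: DBBC ⇒ CD·AAC·AAC·ACA
    B ↦ AAC
    C ↦ ACA
    D ↦ CD
    A ↦ BC  (constrained at step 1)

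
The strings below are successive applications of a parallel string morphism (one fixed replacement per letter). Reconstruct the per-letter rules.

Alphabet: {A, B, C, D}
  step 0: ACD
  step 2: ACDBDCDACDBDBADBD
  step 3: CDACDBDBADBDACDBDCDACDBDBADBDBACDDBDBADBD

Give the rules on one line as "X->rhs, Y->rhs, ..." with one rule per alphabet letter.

A->CD, B->BA, C->AC, D->DBD

  step 2 ⇒ step 3: ACDBDCDACDBDBADBD ⇒ CD·AC·DBD·BA·DBD·AC·DBD·CD·AC·DBD·BA·DBD·BA·CD·DBD·BA·DBD
    A ↦ CD
    B ↦ BA
    C ↦ AC
    D ↦ DBD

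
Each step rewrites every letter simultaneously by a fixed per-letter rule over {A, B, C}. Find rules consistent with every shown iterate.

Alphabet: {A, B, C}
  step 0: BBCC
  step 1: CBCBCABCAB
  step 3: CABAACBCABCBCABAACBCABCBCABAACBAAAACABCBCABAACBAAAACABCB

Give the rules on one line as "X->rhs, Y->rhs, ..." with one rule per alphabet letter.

A->AA, B->CB, C->CAB

  step 0 ⇒ step 1: BBCC ⇒ CB·CB·CAB·CAB
    B ↦ CB
    C ↦ CAB
    A ↦ AA  (constrained at step 1)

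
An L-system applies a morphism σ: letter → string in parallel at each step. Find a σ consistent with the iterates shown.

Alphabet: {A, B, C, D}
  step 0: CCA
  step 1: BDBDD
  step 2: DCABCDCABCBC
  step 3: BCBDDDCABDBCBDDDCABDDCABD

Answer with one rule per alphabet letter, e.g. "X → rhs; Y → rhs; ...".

A->D, B->DCA, C->BD, D->BC

  step 2 ⇒ step 3: DCABCDCABCBC ⇒ BC·BD·D·DCA·BD·BC·BD·D·DCA·BD·DCA·BD
    A ↦ D
    B ↦ DCA
    C ↦ BD
    D ↦ BC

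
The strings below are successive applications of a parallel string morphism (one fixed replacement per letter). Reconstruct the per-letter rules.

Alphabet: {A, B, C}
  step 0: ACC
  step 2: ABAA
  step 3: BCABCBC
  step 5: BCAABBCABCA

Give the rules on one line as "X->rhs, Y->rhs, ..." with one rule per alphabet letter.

A->BC, B->A, C->B

  step 2 ⇒ step 3: ABAA ⇒ BC·A·BC·BC
    A ↦ BC
    B ↦ A
    C ↦ B  (constrained at step 0)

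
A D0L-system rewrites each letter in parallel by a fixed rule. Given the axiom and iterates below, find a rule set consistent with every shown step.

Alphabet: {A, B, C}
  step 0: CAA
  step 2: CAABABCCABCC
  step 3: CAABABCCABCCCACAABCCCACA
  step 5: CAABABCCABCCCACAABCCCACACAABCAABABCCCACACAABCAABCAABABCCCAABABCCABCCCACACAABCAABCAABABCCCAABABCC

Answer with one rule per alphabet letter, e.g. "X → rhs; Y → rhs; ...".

A->AB, B->CC, C->CA

  step 2 ⇒ step 3: CAABABCCABCC ⇒ CA·AB·AB·CC·AB·CC·CA·CA·AB·CC·CA·CA
    A ↦ AB
    B ↦ CC
    C ↦ CA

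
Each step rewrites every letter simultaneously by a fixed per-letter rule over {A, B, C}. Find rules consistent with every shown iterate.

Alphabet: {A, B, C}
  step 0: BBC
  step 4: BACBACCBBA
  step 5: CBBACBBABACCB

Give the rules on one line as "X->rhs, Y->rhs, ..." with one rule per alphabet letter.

  step 4 ⇒ step 5: BACBACCBBA ⇒ C·B·BA·C·B·BA·BA·C·C·B
    A ↦ B
    B ↦ C
    C ↦ BA

A->B, B->C, C->BA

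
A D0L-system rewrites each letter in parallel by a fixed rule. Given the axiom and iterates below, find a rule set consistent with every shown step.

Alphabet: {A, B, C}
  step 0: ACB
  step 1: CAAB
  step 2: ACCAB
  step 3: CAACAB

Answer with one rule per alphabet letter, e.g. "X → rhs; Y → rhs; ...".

A->C, B->AB, C->A

  step 2 ⇒ step 3: ACCAB ⇒ C·A·A·C·AB
    A ↦ C
    B ↦ AB
    C ↦ A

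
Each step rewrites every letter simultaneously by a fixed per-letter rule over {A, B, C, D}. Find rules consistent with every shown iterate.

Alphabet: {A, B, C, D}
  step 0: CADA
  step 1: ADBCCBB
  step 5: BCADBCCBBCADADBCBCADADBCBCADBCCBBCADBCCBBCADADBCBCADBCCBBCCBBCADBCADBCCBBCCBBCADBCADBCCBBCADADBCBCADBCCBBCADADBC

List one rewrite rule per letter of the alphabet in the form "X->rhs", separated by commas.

  step 0 ⇒ step 1: CADA ⇒ AD·B·CCB·B
    A ↦ B
    C ↦ AD
    D ↦ CCB
    B ↦ BC  (constrained at step 1)

A->B, B->BC, C->AD, D->CCB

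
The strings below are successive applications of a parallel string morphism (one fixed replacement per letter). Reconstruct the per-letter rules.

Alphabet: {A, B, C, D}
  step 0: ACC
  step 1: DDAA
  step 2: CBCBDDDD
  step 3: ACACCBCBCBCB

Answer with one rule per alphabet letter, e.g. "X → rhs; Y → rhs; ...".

A->DD, B->C, C->A, D->CB

  step 2 ⇒ step 3: CBCBDDDD ⇒ A·C·A·C·CB·CB·CB·CB
    B ↦ C
    C ↦ A
    D ↦ CB
  step 0 ⇒ step 1: ACC ⇒ DD·A·A
    A ↦ DD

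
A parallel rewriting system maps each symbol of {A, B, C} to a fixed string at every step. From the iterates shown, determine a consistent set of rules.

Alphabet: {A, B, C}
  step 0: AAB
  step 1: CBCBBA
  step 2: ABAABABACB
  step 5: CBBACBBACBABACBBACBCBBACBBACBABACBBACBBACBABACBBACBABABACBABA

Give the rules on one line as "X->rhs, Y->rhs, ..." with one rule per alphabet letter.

  step 1 ⇒ step 2: CBCBBA ⇒ A·BA·A·BA·BA·CB
    A ↦ CB
    B ↦ BA
    C ↦ A

A->CB, B->BA, C->A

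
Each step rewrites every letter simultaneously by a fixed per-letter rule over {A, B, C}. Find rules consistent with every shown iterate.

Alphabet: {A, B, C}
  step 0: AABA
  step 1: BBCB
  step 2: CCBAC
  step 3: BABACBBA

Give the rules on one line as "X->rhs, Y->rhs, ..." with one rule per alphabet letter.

A->B, B->C, C->BA

  step 2 ⇒ step 3: CCBAC ⇒ BA·BA·C·B·BA
    A ↦ B
    B ↦ C
    C ↦ BA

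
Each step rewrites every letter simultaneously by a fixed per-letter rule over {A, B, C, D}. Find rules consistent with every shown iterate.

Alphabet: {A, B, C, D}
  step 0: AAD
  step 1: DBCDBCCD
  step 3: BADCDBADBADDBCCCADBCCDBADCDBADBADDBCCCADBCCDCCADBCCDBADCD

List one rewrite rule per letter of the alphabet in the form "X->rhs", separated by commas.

A->DBC, B->CCA, C->BAD, D->CD

  step 0 ⇒ step 1: AAD ⇒ DBC·DBC·CD
    A ↦ DBC
    D ↦ CD
    B ↦ CCA  (constrained at step 1)
    C ↦ BAD  (constrained at step 1)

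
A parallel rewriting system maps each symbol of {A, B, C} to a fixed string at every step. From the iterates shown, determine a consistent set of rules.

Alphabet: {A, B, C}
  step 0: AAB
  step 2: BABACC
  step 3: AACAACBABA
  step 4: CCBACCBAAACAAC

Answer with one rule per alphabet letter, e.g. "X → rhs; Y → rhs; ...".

  step 3 ⇒ step 4: AACAACBABA ⇒ C·C·BA·C·C·BA·AA·C·AA·C
    A ↦ C
    B ↦ AA
    C ↦ BA

A->C, B->AA, C->BA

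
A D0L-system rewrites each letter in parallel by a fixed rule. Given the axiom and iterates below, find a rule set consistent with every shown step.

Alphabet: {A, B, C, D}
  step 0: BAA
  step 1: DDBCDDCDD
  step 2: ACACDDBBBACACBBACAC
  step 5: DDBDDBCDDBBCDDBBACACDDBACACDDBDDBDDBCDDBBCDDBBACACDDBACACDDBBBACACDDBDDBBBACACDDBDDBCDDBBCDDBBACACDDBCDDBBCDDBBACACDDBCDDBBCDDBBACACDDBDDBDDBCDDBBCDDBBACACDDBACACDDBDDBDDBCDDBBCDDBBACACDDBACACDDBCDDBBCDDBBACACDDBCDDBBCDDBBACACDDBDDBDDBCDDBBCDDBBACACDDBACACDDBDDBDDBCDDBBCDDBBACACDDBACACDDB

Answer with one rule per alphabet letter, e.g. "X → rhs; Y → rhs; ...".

  step 1 ⇒ step 2: DDBCDDCDD ⇒ AC·AC·DDB·BB·AC·AC·BB·AC·AC
    B ↦ DDB
    C ↦ BB
    D ↦ AC
  step 0 ⇒ step 1: BAA ⇒ DDB·CDD·CDD
    A ↦ CDD

A->CDD, B->DDB, C->BB, D->AC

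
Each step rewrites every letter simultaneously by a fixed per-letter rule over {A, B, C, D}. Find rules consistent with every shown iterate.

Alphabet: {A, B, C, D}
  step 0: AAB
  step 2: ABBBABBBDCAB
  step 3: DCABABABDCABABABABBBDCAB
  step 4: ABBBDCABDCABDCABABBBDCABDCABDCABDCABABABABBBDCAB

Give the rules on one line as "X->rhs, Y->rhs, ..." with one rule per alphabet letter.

  step 3 ⇒ step 4: DCABABABDCABABABABBBDCAB ⇒ AB·BB·DC·AB·DC·AB·DC·AB·AB·BB·DC·AB·DC·AB·DC·AB·DC·AB·AB·AB·AB·BB·DC·AB
    A ↦ DC
    B ↦ AB
    C ↦ BB
    D ↦ AB

A->DC, B->AB, C->BB, D->AB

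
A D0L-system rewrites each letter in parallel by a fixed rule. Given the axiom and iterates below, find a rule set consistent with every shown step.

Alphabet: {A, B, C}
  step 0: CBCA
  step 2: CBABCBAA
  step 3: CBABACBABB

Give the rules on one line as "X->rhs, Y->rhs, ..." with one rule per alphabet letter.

A->B, B->A, C->CB

  step 2 ⇒ step 3: CBABCBAA ⇒ CB·A·B·A·CB·A·B·B
    A ↦ B
    B ↦ A
    C ↦ CB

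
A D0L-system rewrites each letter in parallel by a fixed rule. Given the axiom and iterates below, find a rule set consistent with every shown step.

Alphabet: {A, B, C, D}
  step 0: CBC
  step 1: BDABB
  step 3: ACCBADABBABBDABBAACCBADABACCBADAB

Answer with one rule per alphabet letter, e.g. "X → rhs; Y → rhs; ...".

  step 0 ⇒ step 1: CBC ⇒ B·DAB·B
    B ↦ DAB
    C ↦ B
    A ↦ BA  (constrained at step 1)
    D ↦ ACC  (constrained at step 1)

A->BA, B->DAB, C->B, D->ACC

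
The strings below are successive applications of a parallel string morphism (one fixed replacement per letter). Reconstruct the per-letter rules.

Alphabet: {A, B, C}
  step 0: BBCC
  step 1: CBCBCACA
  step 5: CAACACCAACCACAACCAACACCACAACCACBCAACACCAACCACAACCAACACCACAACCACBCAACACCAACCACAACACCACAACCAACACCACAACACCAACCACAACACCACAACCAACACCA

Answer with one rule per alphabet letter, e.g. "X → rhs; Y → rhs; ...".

A->AC, B->CB, C->CA

  step 0 ⇒ step 1: BBCC ⇒ CB·CB·CA·CA
    B ↦ CB
    C ↦ CA
    A ↦ AC  (constrained at step 1)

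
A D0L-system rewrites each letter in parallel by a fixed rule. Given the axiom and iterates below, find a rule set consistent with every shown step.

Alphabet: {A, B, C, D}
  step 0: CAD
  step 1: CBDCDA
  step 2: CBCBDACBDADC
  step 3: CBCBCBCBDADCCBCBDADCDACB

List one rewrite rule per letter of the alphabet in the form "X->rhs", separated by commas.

A->DC, B->CB, C->CB, D->DA

  step 2 ⇒ step 3: CBCBDACBDADC ⇒ CB·CB·CB·CB·DA·DC·CB·CB·DA·DC·DA·CB
    A ↦ DC
    B ↦ CB
    C ↦ CB
    D ↦ DA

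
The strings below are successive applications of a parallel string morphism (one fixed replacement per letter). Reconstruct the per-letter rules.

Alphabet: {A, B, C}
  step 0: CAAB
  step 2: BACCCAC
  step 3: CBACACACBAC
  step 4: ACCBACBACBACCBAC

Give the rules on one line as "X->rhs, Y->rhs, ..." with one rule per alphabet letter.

A->B, B->C, C->AC

  step 3 ⇒ step 4: CBACACACBAC ⇒ AC·C·B·AC·B·AC·B·AC·C·B·AC
    A ↦ B
    B ↦ C
    C ↦ AC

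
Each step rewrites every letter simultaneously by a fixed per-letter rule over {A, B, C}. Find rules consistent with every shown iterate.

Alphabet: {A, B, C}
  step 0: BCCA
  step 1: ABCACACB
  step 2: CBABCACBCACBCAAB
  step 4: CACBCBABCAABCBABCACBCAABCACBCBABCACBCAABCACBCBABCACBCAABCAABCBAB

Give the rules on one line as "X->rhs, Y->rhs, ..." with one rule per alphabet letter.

A->CB, B->AB, C->CA

  step 1 ⇒ step 2: ABCACACB ⇒ CB·AB·CA·CB·CA·CB·CA·AB
    A ↦ CB
    B ↦ AB
    C ↦ CA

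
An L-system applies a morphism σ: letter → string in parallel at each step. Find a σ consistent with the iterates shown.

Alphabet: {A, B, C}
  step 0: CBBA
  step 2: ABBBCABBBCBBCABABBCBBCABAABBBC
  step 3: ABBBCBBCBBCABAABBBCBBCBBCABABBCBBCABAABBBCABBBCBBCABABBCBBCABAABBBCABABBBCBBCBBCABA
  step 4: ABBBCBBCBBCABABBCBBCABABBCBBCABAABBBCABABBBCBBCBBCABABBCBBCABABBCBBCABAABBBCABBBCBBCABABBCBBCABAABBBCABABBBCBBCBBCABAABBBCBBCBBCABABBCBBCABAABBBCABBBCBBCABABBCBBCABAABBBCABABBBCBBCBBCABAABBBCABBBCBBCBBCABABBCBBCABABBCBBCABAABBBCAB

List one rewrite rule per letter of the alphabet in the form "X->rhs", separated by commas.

A->AB, B->BBC, C->ABA

  step 3 ⇒ step 4: ABBBCBBCBBCABAABBBCBBCBBCABABBCBBCABAABBBCABBBCBBCABABBCBBCABAABBBCABABBBCBBCBBCABA ⇒ AB·BBC·BBC·BBC·ABA·BBC·BBC·ABA·BBC·BBC·ABA·AB·BBC·AB·AB·BBC·BBC·BBC·ABA·BBC·BBC·ABA·BBC·BBC·ABA·AB·BBC·AB·BBC·BBC·ABA·BBC·BBC·ABA·AB·BBC·AB·AB·BBC·BBC·BBC·ABA·AB·BBC·BBC·BBC·ABA·BBC·BBC·ABA·AB·BBC·AB·BBC·BBC·ABA·BBC·BBC·ABA·AB·BBC·AB·AB·BBC·BBC·BBC·ABA·AB·BBC·AB·BBC·BBC·BBC·ABA·BBC·BBC·ABA·BBC·BBC·ABA·AB·BBC·AB
    A ↦ AB
    B ↦ BBC
    C ↦ ABA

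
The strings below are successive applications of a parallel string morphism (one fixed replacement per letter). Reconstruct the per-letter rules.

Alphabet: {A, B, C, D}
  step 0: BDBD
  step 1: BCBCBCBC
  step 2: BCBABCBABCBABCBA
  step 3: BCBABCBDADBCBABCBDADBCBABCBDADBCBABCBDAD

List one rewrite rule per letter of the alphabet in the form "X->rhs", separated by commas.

  step 2 ⇒ step 3: BCBABCBABCBABCBA ⇒ BCB·A·BCB·DAD·BCB·A·BCB·DAD·BCB·A·BCB·DAD·BCB·A·BCB·DAD
    A ↦ DAD
    B ↦ BCB
    C ↦ A
  step 0 ⇒ step 1: BDBD ⇒ BCB·C·BCB·C
    D ↦ C

A->DAD, B->BCB, C->A, D->C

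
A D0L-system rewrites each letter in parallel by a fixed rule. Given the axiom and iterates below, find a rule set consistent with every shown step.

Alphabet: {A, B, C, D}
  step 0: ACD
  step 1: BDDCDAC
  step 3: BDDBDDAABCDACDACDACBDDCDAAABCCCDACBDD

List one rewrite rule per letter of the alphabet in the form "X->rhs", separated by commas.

A->BDD, B->AAB, C->CDA, D->C

  step 0 ⇒ step 1: ACD ⇒ BDD·CDA·C
    A ↦ BDD
    C ↦ CDA
    D ↦ C
    B ↦ AAB  (constrained at step 1)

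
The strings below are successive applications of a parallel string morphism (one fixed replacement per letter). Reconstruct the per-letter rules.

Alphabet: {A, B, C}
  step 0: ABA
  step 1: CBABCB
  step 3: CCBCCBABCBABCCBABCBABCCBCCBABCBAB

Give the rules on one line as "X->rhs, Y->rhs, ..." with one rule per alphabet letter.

A->CB, B->AB, C->CCB

  step 0 ⇒ step 1: ABA ⇒ CB·AB·CB
    A ↦ CB
    B ↦ AB
    C ↦ CCB  (constrained at step 1)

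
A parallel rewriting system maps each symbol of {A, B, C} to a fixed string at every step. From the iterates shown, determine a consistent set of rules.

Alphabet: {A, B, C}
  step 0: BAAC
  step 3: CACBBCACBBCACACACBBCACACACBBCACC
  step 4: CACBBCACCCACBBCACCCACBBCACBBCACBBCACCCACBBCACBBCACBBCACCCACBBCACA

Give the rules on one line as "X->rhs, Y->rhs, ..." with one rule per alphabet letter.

  step 3 ⇒ step 4: CACBBCACBBCACACACBBCACACACBBCACC ⇒ CA·CBB·CA·C·C·CA·CBB·CA·C·C·CA·CBB·CA·CBB·CA·CBB·CA·C·C·CA·CBB·CA·CBB·CA·CBB·CA·C·C·CA·CBB·CA·CA
    A ↦ CBB
    B ↦ C
    C ↦ CA

A->CBB, B->C, C->CA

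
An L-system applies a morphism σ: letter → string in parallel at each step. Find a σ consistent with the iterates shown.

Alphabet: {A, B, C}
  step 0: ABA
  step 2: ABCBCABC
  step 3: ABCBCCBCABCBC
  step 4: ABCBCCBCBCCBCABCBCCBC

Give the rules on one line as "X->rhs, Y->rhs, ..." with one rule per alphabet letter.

A->AB, B->C, C->BC

  step 3 ⇒ step 4: ABCBCCBCABCBC ⇒ AB·C·BC·C·BC·BC·C·BC·AB·C·BC·C·BC
    A ↦ AB
    B ↦ C
    C ↦ BC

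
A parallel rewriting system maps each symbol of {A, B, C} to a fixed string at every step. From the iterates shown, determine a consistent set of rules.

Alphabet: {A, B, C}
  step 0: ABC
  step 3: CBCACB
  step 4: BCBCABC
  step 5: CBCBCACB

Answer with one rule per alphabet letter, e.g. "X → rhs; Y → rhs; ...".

  step 4 ⇒ step 5: BCBCABC ⇒ C·B·C·B·CA·C·B
    A ↦ CA
    B ↦ C
    C ↦ B

A->CA, B->C, C->B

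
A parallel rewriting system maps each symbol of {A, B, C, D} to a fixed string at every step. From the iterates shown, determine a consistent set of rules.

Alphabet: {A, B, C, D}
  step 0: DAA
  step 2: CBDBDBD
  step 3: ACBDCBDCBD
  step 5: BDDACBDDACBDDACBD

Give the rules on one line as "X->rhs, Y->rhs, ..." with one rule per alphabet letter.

  step 2 ⇒ step 3: CBDBDBD ⇒ A·C·BD·C·BD·C·BD
    B ↦ C
    C ↦ A
    D ↦ BD
    A ↦ D  (constrained at step 0)

A->D, B->C, C->A, D->BD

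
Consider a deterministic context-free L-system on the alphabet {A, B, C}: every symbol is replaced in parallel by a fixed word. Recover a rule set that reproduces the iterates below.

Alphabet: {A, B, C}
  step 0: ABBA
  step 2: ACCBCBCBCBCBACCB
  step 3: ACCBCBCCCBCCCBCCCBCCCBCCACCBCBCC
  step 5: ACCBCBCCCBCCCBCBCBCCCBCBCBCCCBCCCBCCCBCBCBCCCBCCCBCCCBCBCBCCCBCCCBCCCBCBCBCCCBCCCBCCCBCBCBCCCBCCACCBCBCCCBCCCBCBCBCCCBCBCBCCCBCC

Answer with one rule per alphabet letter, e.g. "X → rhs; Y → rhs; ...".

A->AC, B->CC, C->CB

  step 2 ⇒ step 3: ACCBCBCBCBCBACCB ⇒ AC·CB·CB·CC·CB·CC·CB·CC·CB·CC·CB·CC·AC·CB·CB·CC
    A ↦ AC
    B ↦ CC
    C ↦ CB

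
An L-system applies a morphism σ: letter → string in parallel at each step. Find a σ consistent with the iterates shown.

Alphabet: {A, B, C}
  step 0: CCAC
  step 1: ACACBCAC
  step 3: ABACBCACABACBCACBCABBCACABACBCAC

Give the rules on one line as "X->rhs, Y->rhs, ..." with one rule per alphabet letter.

  step 0 ⇒ step 1: CCAC ⇒ AC·AC·BC·AC
    A ↦ BC
    C ↦ AC
    B ↦ AB  (constrained at step 1)

A->BC, B->AB, C->AC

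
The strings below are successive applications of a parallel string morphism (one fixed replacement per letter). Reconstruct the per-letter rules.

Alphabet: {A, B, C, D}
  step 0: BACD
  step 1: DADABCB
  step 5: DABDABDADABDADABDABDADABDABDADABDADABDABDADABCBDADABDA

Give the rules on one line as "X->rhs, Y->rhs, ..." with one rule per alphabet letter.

A->DA, B->DA, C->BC, D->B

  step 0 ⇒ step 1: BACD ⇒ DA·DA·BC·B
    A ↦ DA
    B ↦ DA
    C ↦ BC
    D ↦ B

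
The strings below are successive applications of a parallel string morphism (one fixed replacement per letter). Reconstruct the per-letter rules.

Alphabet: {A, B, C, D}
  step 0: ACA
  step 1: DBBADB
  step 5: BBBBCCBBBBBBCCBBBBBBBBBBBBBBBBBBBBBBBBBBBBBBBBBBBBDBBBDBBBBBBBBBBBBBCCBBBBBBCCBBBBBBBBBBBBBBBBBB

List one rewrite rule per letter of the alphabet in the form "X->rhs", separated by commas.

A->DB, B->BB, C->BA, D->CC

  step 0 ⇒ step 1: ACA ⇒ DB·BA·DB
    A ↦ DB
    C ↦ BA
    B ↦ BB  (constrained at step 1)
    D ↦ CC  (constrained at step 1)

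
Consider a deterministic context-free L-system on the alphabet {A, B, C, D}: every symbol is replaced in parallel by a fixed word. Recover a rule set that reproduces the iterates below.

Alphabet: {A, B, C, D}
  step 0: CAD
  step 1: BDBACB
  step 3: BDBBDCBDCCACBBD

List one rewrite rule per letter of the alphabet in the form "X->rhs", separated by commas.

  step 0 ⇒ step 1: CAD ⇒ BD·B·ACB
    A ↦ B
    C ↦ BD
    D ↦ ACB
    B ↦ C  (constrained at step 1)

A->B, B->C, C->BD, D->ACB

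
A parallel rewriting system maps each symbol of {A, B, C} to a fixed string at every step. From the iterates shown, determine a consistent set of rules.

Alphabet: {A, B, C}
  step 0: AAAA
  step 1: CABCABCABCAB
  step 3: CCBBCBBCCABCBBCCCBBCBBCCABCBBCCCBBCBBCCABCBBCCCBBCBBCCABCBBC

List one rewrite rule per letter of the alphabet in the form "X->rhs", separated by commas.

A->CAB, B->C, C->BBC

  step 0 ⇒ step 1: AAAA ⇒ CAB·CAB·CAB·CAB
    A ↦ CAB
    B ↦ C  (constrained at step 1)
    C ↦ BBC  (constrained at step 1)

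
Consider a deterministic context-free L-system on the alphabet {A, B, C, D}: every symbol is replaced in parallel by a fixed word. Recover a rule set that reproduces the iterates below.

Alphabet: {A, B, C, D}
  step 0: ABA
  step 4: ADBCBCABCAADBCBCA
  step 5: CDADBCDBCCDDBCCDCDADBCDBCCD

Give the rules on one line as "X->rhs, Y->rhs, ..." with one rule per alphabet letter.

A->CD, B->D, C->BC, D->A

  step 4 ⇒ step 5: ADBCBCABCAADBCBCA ⇒ CD·A·D·BC·D·BC·CD·D·BC·CD·CD·A·D·BC·D·BC·CD
    A ↦ CD
    B ↦ D
    C ↦ BC
    D ↦ A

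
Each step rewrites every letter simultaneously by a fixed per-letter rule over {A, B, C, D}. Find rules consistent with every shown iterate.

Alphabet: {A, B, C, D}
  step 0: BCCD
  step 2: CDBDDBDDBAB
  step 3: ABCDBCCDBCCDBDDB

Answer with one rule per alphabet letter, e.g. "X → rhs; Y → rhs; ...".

  step 2 ⇒ step 3: CDBDDBDDBAB ⇒ AB·C·DB·C·C·DB·C·C·DB·D·DB
    A ↦ D
    B ↦ DB
    C ↦ AB
    D ↦ C

A->D, B->DB, C->AB, D->C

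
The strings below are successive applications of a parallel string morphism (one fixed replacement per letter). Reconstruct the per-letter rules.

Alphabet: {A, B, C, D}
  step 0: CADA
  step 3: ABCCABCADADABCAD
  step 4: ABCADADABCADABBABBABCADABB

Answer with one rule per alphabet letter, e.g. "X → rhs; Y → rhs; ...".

A->AB, B->C, C->AD, D->B

  step 3 ⇒ step 4: ABCCABCADADABCAD ⇒ AB·C·AD·AD·AB·C·AD·AB·B·AB·B·AB·C·AD·AB·B
    A ↦ AB
    B ↦ C
    C ↦ AD
    D ↦ B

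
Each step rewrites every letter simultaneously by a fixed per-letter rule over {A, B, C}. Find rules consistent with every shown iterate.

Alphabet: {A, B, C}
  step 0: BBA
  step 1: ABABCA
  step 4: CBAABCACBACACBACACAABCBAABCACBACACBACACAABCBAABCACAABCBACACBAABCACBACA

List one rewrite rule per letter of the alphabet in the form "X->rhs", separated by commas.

  step 0 ⇒ step 1: BBA ⇒ AB·AB·CA
    A ↦ CA
    B ↦ AB
    C ↦ CBA  (constrained at step 1)

A->CA, B->AB, C->CBA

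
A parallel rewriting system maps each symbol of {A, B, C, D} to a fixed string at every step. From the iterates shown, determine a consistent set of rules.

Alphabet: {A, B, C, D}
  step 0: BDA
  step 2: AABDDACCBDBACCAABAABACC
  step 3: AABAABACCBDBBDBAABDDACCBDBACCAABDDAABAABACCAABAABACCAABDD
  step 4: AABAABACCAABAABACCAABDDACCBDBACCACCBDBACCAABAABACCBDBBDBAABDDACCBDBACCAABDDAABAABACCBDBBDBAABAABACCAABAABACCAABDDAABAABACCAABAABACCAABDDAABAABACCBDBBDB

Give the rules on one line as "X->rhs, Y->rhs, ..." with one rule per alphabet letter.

  step 3 ⇒ step 4: AABAABACCBDBBDBAABDDACCBDBACCAABDDAABAABACCAABAABACCAABDD ⇒ AAB·AAB·ACC·AAB·AAB·ACC·AAB·D·D·ACC·BDB·ACC·ACC·BDB·ACC·AAB·AAB·ACC·BDB·BDB·AAB·D·D·ACC·BDB·ACC·AAB·D·D·AAB·AAB·ACC·BDB·BDB·AAB·AAB·ACC·AAB·AAB·ACC·AAB·D·D·AAB·AAB·ACC·AAB·AAB·ACC·AAB·D·D·AAB·AAB·ACC·BDB·BDB
    A ↦ AAB
    B ↦ ACC
    C ↦ D
    D ↦ BDB

A->AAB, B->ACC, C->D, D->BDB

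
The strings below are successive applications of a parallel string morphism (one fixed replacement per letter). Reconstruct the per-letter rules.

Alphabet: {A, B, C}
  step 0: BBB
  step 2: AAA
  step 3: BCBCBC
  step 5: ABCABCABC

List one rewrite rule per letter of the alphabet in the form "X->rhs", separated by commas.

  step 2 ⇒ step 3: AAA ⇒ BC·BC·BC
    A ↦ BC
    B ↦ C  (constrained at step 0)
    C ↦ A  (constrained at step 3)

A->BC, B->C, C->A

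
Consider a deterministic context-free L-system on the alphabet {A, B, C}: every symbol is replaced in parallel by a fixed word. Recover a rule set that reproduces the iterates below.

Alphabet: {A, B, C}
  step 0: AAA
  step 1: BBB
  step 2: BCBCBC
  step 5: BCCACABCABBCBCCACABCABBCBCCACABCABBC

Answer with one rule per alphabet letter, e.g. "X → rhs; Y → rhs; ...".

A->B, B->BC, C->CA

  step 1 ⇒ step 2: BBB ⇒ BC·BC·BC
    B ↦ BC
  step 0 ⇒ step 1: AAA ⇒ B·B·B
    A ↦ B
    C ↦ CA  (constrained at step 2)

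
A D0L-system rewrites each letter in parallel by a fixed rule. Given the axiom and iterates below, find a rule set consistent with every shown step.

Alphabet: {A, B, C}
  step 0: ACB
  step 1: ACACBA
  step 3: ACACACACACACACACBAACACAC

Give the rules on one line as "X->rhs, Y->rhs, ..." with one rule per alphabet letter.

A->AC, B->BA, C->AC

  step 0 ⇒ step 1: ACB ⇒ AC·AC·BA
    A ↦ AC
    B ↦ BA
    C ↦ AC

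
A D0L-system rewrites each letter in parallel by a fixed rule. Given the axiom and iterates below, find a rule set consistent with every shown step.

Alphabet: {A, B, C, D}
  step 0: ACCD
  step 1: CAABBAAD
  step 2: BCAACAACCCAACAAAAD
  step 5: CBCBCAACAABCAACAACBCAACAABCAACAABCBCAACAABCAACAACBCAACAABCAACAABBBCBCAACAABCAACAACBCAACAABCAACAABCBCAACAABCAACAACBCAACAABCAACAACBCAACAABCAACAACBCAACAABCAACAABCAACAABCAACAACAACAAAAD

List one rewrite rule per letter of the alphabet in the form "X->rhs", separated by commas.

A->CAA, B->C, C->B, D->AAD

  step 1 ⇒ step 2: CAABBAAD ⇒ B·CAA·CAA·C·C·CAA·CAA·AAD
    A ↦ CAA
    B ↦ C
    C ↦ B
    D ↦ AAD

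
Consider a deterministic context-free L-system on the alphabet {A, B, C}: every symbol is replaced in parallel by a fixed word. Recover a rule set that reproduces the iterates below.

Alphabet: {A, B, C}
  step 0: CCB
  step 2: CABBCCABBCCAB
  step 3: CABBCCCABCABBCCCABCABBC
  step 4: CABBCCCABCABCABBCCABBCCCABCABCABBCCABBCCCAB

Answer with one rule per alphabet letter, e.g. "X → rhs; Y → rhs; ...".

  step 3 ⇒ step 4: CABBCCCABCABBCCCABCABBC ⇒ CAB·B·C·C·CAB·CAB·CAB·B·C·CAB·B·C·C·CAB·CAB·CAB·B·C·CAB·B·C·C·CAB
    A ↦ B
    B ↦ C
    C ↦ CAB

A->B, B->C, C->CAB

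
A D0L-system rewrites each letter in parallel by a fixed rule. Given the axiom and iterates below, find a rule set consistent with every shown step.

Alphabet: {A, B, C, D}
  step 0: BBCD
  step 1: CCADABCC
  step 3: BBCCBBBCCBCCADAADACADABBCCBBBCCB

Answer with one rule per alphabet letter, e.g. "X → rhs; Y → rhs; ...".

A->B, B->C, C->ADA, D->BCC

  step 0 ⇒ step 1: BBCD ⇒ C·C·ADA·BCC
    B ↦ C
    C ↦ ADA
    D ↦ BCC
    A ↦ B  (constrained at step 1)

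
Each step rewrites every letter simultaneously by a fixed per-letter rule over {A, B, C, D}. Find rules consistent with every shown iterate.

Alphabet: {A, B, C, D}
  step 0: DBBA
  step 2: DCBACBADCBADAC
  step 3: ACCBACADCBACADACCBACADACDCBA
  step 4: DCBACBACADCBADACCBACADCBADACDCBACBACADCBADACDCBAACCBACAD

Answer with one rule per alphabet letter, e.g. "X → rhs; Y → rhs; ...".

A->D, B->CA, C->CBA, D->AC

  step 3 ⇒ step 4: ACCBACADCBACADACCBACADACDCBA ⇒ D·CBA·CBA·CA·D·CBA·D·AC·CBA·CA·D·CBA·D·AC·D·CBA·CBA·CA·D·CBA·D·AC·D·CBA·AC·CBA·CA·D
    A ↦ D
    B ↦ CA
    C ↦ CBA
    D ↦ AC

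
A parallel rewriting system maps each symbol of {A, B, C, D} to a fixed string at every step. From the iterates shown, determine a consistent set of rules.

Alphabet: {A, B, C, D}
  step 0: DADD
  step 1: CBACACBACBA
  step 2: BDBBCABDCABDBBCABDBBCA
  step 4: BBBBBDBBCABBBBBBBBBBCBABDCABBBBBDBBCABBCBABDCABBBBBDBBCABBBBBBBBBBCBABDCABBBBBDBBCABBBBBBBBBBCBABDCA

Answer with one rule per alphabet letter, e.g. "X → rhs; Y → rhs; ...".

  step 1 ⇒ step 2: CBACACBACBA ⇒ BD·BB·CA·BD·CA·BD·BB·CA·BD·BB·CA
    A ↦ CA
    B ↦ BB
    C ↦ BD
  step 0 ⇒ step 1: DADD ⇒ CBA·CA·CBA·CBA
    D ↦ CBA

A->CA, B->BB, C->BD, D->CBA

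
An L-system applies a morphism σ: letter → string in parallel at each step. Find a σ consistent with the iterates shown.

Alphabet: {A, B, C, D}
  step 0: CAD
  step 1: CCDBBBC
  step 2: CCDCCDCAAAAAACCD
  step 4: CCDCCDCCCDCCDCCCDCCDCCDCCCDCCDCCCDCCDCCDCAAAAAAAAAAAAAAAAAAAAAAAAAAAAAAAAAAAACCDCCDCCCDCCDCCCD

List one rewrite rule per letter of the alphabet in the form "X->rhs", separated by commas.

  step 1 ⇒ step 2: CCDBBBC ⇒ CCD·CCD·C·AA·AA·AA·CCD
    B ↦ AA
    C ↦ CCD
    D ↦ C
  step 0 ⇒ step 1: CAD ⇒ CCD·BBB·C
    A ↦ BBB

A->BBB, B->AA, C->CCD, D->C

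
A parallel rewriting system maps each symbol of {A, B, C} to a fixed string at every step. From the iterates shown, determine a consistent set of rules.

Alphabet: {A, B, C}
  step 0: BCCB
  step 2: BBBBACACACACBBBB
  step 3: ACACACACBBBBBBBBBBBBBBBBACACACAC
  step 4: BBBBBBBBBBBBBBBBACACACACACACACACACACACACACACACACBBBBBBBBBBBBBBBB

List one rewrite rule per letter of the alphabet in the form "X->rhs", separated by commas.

A->BB, B->AC, C->BB

  step 3 ⇒ step 4: ACACACACBBBBBBBBBBBBBBBBACACACAC ⇒ BB·BB·BB·BB·BB·BB·BB·BB·AC·AC·AC·AC·AC·AC·AC·AC·AC·AC·AC·AC·AC·AC·AC·AC·BB·BB·BB·BB·BB·BB·BB·BB
    A ↦ BB
    B ↦ AC
    C ↦ BB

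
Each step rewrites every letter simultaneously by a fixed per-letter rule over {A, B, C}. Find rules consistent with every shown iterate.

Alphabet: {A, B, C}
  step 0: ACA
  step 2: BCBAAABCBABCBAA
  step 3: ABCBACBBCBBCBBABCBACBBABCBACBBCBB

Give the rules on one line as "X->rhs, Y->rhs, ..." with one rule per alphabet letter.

  step 2 ⇒ step 3: BCBAAABCBABCBAA ⇒ A·BCB·A·CBB·CBB·CBB·A·BCB·A·CBB·A·BCB·A·CBB·CBB
    A ↦ CBB
    B ↦ A
    C ↦ BCB

A->CBB, B->A, C->BCB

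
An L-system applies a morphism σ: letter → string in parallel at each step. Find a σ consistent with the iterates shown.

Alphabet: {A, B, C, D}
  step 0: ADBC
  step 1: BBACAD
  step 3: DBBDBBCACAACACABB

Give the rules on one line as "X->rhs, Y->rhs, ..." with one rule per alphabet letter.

A->BB, B->CA, C->D, D->A

  step 0 ⇒ step 1: ADBC ⇒ BB·A·CA·D
    A ↦ BB
    B ↦ CA
    C ↦ D
    D ↦ A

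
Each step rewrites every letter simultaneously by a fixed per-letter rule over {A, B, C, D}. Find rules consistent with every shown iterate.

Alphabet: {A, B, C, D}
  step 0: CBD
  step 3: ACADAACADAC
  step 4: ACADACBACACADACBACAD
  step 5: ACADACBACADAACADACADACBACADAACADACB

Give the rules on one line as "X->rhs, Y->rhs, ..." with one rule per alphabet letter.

  step 4 ⇒ step 5: ACADACBACACADACBACAD ⇒ AC·AD·AC·B·AC·AD·A·AC·AD·AC·AD·AC·B·AC·AD·A·AC·AD·AC·B
    A ↦ AC
    B ↦ A
    C ↦ AD
    D ↦ B

A->AC, B->A, C->AD, D->B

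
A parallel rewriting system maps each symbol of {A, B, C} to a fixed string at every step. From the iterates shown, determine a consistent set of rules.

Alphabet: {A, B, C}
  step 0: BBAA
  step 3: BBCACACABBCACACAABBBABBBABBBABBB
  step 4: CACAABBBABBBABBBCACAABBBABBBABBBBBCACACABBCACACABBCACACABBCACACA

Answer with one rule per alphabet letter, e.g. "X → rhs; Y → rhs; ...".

A->BB, B->CA, C->AB

  step 3 ⇒ step 4: BBCACACABBCACACAABBBABBBABBBABBB ⇒ CA·CA·AB·BB·AB·BB·AB·BB·CA·CA·AB·BB·AB·BB·AB·BB·BB·CA·CA·CA·BB·CA·CA·CA·BB·CA·CA·CA·BB·CA·CA·CA
    A ↦ BB
    B ↦ CA
    C ↦ AB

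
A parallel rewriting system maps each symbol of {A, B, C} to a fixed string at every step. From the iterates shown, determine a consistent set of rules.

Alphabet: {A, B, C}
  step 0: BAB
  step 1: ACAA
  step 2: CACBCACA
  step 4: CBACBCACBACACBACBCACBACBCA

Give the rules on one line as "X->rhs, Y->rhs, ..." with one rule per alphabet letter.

A->CA, B->A, C->CB

  step 1 ⇒ step 2: ACAA ⇒ CA·CB·CA·CA
    A ↦ CA
    C ↦ CB
  step 0 ⇒ step 1: BAB ⇒ A·CA·A
    B ↦ A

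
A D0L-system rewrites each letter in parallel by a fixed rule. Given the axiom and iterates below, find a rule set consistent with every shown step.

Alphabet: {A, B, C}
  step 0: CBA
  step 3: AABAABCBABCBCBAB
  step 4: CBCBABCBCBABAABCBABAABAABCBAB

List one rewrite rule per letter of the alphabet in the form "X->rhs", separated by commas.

  step 3 ⇒ step 4: AABAABCBABCBCBAB ⇒ CB·CB·AB·CB·CB·AB·A·AB·CB·AB·A·AB·A·AB·CB·AB
    A ↦ CB
    B ↦ AB
    C ↦ A

A->CB, B->AB, C->A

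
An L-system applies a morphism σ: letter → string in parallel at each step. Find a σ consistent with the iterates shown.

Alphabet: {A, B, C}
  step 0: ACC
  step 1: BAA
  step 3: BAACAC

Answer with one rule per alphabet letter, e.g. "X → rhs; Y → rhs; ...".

  step 0 ⇒ step 1: ACC ⇒ B·A·A
    A ↦ B
    C ↦ A
    B ↦ AC  (constrained at step 1)

A->B, B->AC, C->A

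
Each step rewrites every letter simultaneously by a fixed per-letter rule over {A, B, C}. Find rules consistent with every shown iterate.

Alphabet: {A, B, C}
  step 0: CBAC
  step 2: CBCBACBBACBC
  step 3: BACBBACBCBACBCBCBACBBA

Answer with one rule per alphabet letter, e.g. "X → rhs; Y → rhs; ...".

  step 2 ⇒ step 3: CBCBACBBACBC ⇒ BA·CB·BA·CB·C·BA·CB·CB·C·BA·CB·BA
    A ↦ C
    B ↦ CB
    C ↦ BA

A->C, B->CB, C->BA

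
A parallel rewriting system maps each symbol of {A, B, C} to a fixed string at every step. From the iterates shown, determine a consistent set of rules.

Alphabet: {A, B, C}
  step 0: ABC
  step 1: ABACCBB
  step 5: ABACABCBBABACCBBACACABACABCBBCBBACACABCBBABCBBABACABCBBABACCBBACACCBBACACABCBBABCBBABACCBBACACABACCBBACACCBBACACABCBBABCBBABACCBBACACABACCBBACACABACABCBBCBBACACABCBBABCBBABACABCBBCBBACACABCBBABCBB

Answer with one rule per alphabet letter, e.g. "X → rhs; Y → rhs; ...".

A->AB, B->AC, C->CBB

  step 0 ⇒ step 1: ABC ⇒ AB·AC·CBB
    A ↦ AB
    B ↦ AC
    C ↦ CBB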